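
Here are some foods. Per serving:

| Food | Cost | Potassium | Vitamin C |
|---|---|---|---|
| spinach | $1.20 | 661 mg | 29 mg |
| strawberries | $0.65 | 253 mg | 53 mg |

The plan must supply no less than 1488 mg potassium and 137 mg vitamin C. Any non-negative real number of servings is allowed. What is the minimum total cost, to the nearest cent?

$3.03

At the optimum either one food covers both requirements or two foods hit both targets exactly; no other combination can be cheaper.
spinach only: max(1488/661, 137/29) = 4.724 servings → $5.67.
strawberries only: max(1488/253, 137/53) = 5.881 servings → $3.82.
spinach + strawberries with both tight: 1.596 servings and 1.712 servings → $3.03.
Cheapest feasible corner: $3.03.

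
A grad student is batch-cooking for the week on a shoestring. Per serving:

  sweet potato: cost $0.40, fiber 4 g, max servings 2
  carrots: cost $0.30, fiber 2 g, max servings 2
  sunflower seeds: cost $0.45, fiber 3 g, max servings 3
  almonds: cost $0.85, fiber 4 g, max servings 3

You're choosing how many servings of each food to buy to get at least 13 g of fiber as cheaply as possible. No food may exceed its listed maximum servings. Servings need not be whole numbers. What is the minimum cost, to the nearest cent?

$1.55

Cost per g of fiber: sweet potato $0.1000, carrots $0.1500, sunflower seeds $0.1500, almonds $0.2125.
Take 2 servings of sweet potato: +8.0 g fiber for $0.80 (total $0.80, still need 5.0 g).
Take 2 servings of carrots: +4.0 g fiber for $0.60 (total $1.40, still need 1.0 g).
Take 0.3333 servings of sunflower seeds: +1.0 g fiber for $0.15 (total $1.55, still need 0.0 g).
Filling from the cheapest source first is optimal under one linear minimum: $1.55.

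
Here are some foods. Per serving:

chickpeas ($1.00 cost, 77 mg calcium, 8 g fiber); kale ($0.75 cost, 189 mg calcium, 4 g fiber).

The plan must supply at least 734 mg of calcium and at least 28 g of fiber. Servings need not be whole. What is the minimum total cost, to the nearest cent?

$4.27

An LP optimum is at a vertex; with two nutrient constraints at most two foods are used. Check each candidate.
chickpeas only: max(734/77, 28/8) = 9.532 servings → $9.53.
kale only: max(734/189, 28/4) = 7 servings → $5.25.
chickpeas + kale with both tight: 1.957 servings and 3.086 servings → $4.27.
So the least-cost plan costs $4.27.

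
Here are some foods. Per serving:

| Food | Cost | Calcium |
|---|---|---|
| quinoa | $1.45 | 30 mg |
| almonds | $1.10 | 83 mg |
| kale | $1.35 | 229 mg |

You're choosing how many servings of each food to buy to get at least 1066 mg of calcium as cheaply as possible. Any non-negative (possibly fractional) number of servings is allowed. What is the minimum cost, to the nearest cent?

$6.28

Cost per mg of calcium: kale $0.0059, almonds $0.0133, quinoa $0.0483.
With no serving limits, use only kale: 1066 mg / 229 mg = 4.655 servings × $1.35 = $6.28.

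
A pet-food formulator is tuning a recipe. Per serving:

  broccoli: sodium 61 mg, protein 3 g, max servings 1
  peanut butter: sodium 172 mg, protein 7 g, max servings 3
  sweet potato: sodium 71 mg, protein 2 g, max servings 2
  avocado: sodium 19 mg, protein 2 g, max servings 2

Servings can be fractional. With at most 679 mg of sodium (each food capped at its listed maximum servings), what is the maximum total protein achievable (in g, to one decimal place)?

29.8 g

Protein per mg sodium: avocado 0.1053, broccoli 0.04918, peanut butter 0.0407, sweet potato 0.02817.
Take 2 servings of avocado: uses 38 mg sodium, +4.0 g protein (running total 4.0 g).
Take 1 serving of broccoli: uses 61 mg sodium, +3.0 g protein (running total 7.0 g).
Take 3 servings of peanut butter: uses 516 mg sodium, +21.0 g protein (running total 28.0 g).
Take 0.9014 servings of sweet potato: uses 64 mg sodium, +1.8 g protein (running total 29.8 g).
Greedy by best ratio exhausts the sodium allowance optimally: 29.8 g.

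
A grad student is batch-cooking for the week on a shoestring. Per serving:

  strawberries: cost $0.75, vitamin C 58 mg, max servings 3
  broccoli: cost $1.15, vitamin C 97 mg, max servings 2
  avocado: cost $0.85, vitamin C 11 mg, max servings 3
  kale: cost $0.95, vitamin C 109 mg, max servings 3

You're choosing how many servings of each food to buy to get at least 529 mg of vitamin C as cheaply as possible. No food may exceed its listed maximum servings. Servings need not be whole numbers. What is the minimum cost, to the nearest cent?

$5.25

Cost per mg of vitamin C: kale $0.0087, broccoli $0.0119, strawberries $0.0129, avocado $0.0773.
Take 3 servings of kale: +327.0 mg vitamin C for $2.85 (total $2.85, still need 202.0 mg).
Take 2 servings of broccoli: +194.0 mg vitamin C for $2.30 (total $5.15, still need 8.0 mg).
Take 0.1379 servings of strawberries: +8.0 mg vitamin C for $0.10 (total $5.25, still need 0.0 mg).
Filling from the cheapest source first is optimal under one linear minimum: $5.25.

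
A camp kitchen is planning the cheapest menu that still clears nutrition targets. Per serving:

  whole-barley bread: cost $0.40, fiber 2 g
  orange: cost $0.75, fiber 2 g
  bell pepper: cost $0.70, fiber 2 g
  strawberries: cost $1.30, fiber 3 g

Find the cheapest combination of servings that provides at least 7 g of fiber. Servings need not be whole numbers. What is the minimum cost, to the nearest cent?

Cost per g of fiber: whole-barley bread $0.2000, bell pepper $0.3500, orange $0.3750, strawberries $0.4333.
With no serving limits, use only whole-barley bread: 7 g / 2 g = 3.5 servings × $0.40 = $1.40.

$1.40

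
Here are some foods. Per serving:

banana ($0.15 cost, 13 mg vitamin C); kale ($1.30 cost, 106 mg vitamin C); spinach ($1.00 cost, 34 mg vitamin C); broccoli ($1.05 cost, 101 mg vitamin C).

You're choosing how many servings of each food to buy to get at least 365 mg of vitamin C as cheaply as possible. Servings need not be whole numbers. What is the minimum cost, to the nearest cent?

$3.79

Cost per mg of vitamin C: broccoli $0.0104, banana $0.0115, kale $0.0123, spinach $0.0294.
With no serving limits, use only broccoli: 365 mg / 101 mg = 3.614 servings × $1.05 = $3.79.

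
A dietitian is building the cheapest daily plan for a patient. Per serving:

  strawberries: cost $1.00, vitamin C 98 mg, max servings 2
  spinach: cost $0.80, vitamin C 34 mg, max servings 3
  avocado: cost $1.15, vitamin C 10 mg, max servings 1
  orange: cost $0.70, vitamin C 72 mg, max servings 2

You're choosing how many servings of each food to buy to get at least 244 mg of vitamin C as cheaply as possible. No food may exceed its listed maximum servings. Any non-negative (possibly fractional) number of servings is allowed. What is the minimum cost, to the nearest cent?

Cost per mg of vitamin C: orange $0.0097, strawberries $0.0102, spinach $0.0235, avocado $0.1150.
Take 2 servings of orange: +144.0 mg vitamin C for $1.40 (total $1.40, still need 100.0 mg).
Take 1.02 servings of strawberries: +100.0 mg vitamin C for $1.02 (total $2.42, still need 0.0 mg).
Greedy by cheapest-per-mg is optimal for a single linear constraint, so the minimum cost is $2.42.

$2.42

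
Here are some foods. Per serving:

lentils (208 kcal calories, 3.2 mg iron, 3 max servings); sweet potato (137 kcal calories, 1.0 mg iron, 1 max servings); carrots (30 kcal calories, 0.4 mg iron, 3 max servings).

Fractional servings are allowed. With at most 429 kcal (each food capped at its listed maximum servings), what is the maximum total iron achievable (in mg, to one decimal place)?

Iron per kcal: lentils 0.01538, carrots 0.01333, sweet potato 0.007299.
Take 2.062 servings of lentils: uses 429 kcal, +6.6 mg iron (running total 6.6 mg).
Greedy by best ratio exhausts the calories allowance optimally: 6.6 mg.

6.6 mg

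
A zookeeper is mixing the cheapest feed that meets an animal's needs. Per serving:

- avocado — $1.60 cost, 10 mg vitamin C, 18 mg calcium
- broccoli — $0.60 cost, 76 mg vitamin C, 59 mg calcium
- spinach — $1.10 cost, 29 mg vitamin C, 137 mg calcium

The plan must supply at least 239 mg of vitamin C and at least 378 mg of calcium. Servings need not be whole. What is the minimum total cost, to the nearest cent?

avocado only: max(239/10, 378/18) = 23.9 servings → $38.24.
broccoli only: max(239/76, 378/59) = 6.407 servings → $3.84.
spinach only: max(239/29, 378/137) = 8.241 servings → $9.07.
avocado + broccoli with both tight: 18.8 servings and 0.671 servings → $30.48.
avocado + spinach: intersection lies outside the first quadrant.
broccoli + spinach with both tight: 2.503 servings and 1.681 servings → $3.35.
Cheapest feasible corner: $3.35.

$3.35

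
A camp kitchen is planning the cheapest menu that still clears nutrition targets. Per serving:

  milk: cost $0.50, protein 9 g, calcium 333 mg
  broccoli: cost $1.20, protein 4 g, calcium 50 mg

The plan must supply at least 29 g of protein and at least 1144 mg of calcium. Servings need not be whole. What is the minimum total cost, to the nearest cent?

This is a tiny linear program; its minimum lies at a vertex of the feasible set. List the vertices and price them.
milk only: max(29/9, 1144/333) = 3.435 servings → $1.72.
broccoli only: max(29/4, 1144/50) = 22.88 servings → $27.46.
milk + broccoli: intersection lies outside the first quadrant.
The minimum over all feasible corners is $1.72.

$1.72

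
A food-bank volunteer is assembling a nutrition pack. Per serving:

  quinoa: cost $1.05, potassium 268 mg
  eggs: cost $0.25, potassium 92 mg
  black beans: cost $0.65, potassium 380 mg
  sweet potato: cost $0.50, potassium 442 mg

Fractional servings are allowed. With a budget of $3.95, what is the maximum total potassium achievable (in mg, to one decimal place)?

Potassium per dollar: sweet potato 884, black beans 584.6, eggs 368, quinoa 255.2.
With no serving limits, spend the whole cost allowance on sweet potato: $3.95 / $0.50 × 442 mg = 3491.8 mg.

3491.8 mg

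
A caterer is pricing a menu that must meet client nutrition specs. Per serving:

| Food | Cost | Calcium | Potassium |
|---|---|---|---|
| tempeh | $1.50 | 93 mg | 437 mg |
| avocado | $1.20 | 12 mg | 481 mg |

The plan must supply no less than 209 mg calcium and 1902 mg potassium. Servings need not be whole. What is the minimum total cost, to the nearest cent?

This is a tiny linear program; its minimum lies at a vertex of the feasible set. List the vertices and price them.
tempeh only: max(209/93, 1902/437) = 4.352 servings → $6.53.
avocado only: max(209/12, 1902/481) = 17.42 servings → $20.90.
tempeh + avocado with both tight: 1.968 servings and 2.167 servings → $5.55.
So the least-cost plan costs $5.55.

$5.55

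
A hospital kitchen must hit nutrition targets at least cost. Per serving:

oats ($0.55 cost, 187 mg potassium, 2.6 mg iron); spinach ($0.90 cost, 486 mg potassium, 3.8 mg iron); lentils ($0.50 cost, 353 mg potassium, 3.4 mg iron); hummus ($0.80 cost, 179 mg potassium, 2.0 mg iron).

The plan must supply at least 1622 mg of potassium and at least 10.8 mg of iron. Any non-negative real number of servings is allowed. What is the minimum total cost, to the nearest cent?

$2.30

This is a tiny linear program; its minimum lies at a vertex of the feasible set. List the vertices and price them.
oats only: max(1622/187, 10.8/2.6) = 8.674 servings → $4.77.
spinach only: max(1622/486, 10.8/3.8) = 3.337 servings → $3.00.
lentils only: max(1622/353, 10.8/3.4) = 4.595 servings → $2.30.
hummus only: max(1622/179, 10.8/2.0) = 9.061 servings → $7.25.
oats + spinach with both targets exact would need a negative amount; discard.
oats + lentils with both targets exact would need a negative amount; discard.
oats + hummus with both targets exact would need a negative amount; discard.
spinach + lentils with both targets exact would need a negative amount; discard.
spinach + hummus: intersection lies outside the first quadrant.
lentils + hummus with both targets exact would need a negative amount; discard.
Cheapest feasible corner: $2.30.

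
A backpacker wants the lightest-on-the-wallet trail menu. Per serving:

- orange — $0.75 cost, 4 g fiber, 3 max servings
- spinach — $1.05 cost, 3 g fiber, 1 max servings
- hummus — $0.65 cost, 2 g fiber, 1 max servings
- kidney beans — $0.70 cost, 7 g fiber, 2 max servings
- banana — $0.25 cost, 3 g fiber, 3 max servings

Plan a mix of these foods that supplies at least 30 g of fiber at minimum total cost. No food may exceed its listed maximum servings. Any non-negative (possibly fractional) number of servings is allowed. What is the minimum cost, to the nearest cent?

$3.46

Cost per g of fiber: banana $0.0833, kidney beans $0.1000, orange $0.1875, hummus $0.3250, spinach $0.3500.
Take 3 servings of banana: +9.0 g fiber for $0.75 (total $0.75, still need 21.0 g).
Take 2 servings of kidney beans: +14.0 g fiber for $1.40 (total $2.15, still need 7.0 g).
Take 1.75 servings of orange: +7.0 g fiber for $1.31 (total $3.46, still need 0.0 g).
Greedy by cheapest-per-g is optimal for a single linear constraint, so the minimum cost is $3.46.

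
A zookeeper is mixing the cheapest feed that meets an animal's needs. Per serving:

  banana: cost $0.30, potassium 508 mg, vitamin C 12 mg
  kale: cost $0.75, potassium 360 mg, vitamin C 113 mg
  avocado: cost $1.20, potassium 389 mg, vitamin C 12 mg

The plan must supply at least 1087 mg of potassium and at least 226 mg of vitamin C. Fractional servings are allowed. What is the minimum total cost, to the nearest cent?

An LP optimum is at a vertex; with two nutrient constraints at most two foods are used. Check each candidate.
banana only: max(1087/508, 226/12) = 18.83 servings → $5.65.
kale only: max(1087/360, 226/113) = 3.019 servings → $2.26.
avocado only: max(1087/389, 226/12) = 18.83 servings → $22.60.
banana + kale with both tight: 0.7812 servings and 1.917 servings → $1.67.
banana + avocado: intersection lies outside the first quadrant.
kale + avocado with both tight: 1.889 servings and 1.046 servings → $2.67.
The minimum over all feasible corners is $1.67.

$1.67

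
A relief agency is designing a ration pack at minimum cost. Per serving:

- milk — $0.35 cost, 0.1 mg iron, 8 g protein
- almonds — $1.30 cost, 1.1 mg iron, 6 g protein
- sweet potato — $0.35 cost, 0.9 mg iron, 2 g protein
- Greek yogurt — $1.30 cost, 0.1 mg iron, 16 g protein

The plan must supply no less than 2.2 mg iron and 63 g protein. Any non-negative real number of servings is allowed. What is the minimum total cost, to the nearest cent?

An LP optimum is at a vertex; with two nutrient constraints at most two foods are used. Check each candidate.
milk only: max(2.2/0.1, 63/8) = 22 servings → $7.70.
almonds only: max(2.2/1.1, 63/6) = 10.5 servings → $13.65.
sweet potato only: max(2.2/0.9, 63/2) = 31.5 servings → $11.03.
Greek yogurt only: max(2.2/0.1, 63/16) = 22 servings → $28.60.
milk + almonds with both tight: 6.841 servings and 1.378 servings → $4.19.
milk + sweet potato with both tight: 7.471 servings and 1.614 servings → $3.18.
milk + Greek yogurt with both targets exact would need a negative amount; discard.
almonds + sweet potato with both targets exact would need a negative amount; discard.
almonds + Greek yogurt with both tight: 1.7 servings and 3.3 servings → $6.50.
sweet potato + Greek yogurt with both tight: 2.035 servings and 3.683 servings → $5.50.
The minimum over all feasible corners is $3.18.

$3.18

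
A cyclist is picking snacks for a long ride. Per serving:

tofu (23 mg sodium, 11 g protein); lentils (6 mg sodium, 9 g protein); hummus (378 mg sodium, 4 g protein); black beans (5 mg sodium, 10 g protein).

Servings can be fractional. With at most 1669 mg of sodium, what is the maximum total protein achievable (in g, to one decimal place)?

3338.0 g

Protein per mg sodium: black beans 2, lentils 1.5, tofu 0.4783, hummus 0.01058.
With no serving limits, spend the whole sodium allowance on black beans: 1669 mg / 5 mg × 10 g = 3338.0 g.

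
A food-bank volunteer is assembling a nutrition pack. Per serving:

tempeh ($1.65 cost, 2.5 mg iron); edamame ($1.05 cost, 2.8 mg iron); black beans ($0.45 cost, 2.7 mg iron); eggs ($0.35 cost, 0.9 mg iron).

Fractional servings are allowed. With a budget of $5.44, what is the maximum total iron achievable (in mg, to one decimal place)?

Iron per dollar: black beans 6, edamame 2.667, eggs 2.571, tempeh 1.515.
With no serving limits, spend the whole cost allowance on black beans: $5.44 / $0.45 × 2.7 mg = 32.6 mg.

32.6 mg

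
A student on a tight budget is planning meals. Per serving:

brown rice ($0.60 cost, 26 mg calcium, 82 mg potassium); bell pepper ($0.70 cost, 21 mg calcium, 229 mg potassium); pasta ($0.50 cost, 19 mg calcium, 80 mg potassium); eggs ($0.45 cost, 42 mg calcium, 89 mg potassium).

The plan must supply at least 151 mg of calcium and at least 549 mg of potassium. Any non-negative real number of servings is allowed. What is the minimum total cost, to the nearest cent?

The cheapest plan sits at a corner of the feasible region — with two constraints it uses at most two foods.
brown rice only: max(151/26, 549/82) = 6.695 servings → $4.02.
bell pepper only: max(151/21, 549/229) = 7.19 servings → $5.03.
pasta only: max(151/19, 549/80) = 7.947 servings → $3.97.
eggs only: max(151/42, 549/89) = 6.169 servings → $2.78.
brown rice + bell pepper with both tight: 5.447 servings and 0.4471 servings → $3.58.
brown rice + pasta with both tight: 3.159 servings and 3.625 servings → $3.71.
brown rice + eggs: the both-tight solution has a negative serving — not a feasible corner.
bell pepper + pasta: intersection lies outside the first quadrant.
bell pepper + eggs with both tight: 1.241 servings and 2.975 servings → $2.21.
pasta + eggs with both tight: 5.763 servings and 0.988 servings → $3.33.
So the least-cost plan costs $2.21.

$2.21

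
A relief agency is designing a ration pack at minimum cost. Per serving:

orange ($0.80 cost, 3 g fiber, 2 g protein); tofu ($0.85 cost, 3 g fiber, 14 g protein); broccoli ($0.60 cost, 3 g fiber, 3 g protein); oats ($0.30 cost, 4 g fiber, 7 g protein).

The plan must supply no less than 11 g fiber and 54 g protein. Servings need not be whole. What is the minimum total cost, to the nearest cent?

Minimising a linear cost over {fiber ≥ 11, protein ≥ 54, servings ≥ 0} — the optimum is at a vertex, using one or two foods.
orange only: max(11/3, 54/2) = 27 servings → $21.60.
tofu only: max(11/3, 54/14) = 3.857 servings → $3.28.
broccoli only: max(11/3, 54/3) = 18 servings → $10.80.
oats only: max(11/4, 54/7) = 7.714 servings → $2.31.
orange + tofu: intersection lies outside the first quadrant.
orange + broccoli with both targets exact would need a negative amount; discard.
orange + oats: intersection lies outside the first quadrant.
tofu + broccoli: the both-tight solution has a negative serving — not a feasible corner.
tofu + oats: the both-tight solution has a negative serving — not a feasible corner.
broccoli + oats: the both-tight solution has a negative serving — not a feasible corner.
Cheapest feasible corner: $2.31.

$2.31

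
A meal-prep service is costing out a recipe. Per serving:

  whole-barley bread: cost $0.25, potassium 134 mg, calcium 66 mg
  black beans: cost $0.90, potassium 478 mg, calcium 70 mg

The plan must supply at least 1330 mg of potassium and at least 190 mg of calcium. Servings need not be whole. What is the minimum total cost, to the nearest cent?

$2.48

For a min-cost LP with two ≥-constraints, a basic feasible solution has at most two positive variables.
whole-barley bread only: max(1330/134, 190/66) = 9.925 servings → $2.48.
black beans only: max(1330/478, 190/70) = 2.782 servings → $2.50.
whole-barley bread + black beans with both targets exact would need a negative amount; discard.
Cheapest feasible corner: $2.48.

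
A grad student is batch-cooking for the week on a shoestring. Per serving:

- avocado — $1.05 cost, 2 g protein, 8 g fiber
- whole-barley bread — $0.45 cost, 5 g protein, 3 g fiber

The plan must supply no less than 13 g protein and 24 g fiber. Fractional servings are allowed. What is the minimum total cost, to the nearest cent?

A basic optimal solution has at most two foods positive. Try each food alone and each pair with both targets met exactly.
avocado only: max(13/2, 24/8) = 6.5 servings → $6.83.
whole-barley bread only: max(13/5, 24/3) = 8 servings → $3.60.
avocado + whole-barley bread with both tight: 2.382 servings and 1.647 servings → $3.24.
Cheapest feasible corner: $3.24.

$3.24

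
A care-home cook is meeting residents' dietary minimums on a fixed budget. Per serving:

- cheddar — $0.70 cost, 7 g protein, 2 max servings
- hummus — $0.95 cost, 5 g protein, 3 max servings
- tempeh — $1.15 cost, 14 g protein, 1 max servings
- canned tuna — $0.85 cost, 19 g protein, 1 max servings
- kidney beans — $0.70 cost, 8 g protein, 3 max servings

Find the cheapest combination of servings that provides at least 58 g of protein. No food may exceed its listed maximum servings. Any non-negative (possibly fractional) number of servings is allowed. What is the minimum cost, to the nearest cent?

Cost per g of protein: canned tuna $0.0447, tempeh $0.0821, kidney beans $0.0875, cheddar $0.1000, hummus $0.1900.
Take 1 serving of canned tuna: +19.0 g protein for $0.85 (total $0.85, still need 39.0 g).
Take 1 serving of tempeh: +14.0 g protein for $1.15 (total $2.00, still need 25.0 g).
Take 3 servings of kidney beans: +24.0 g protein for $2.10 (total $4.10, still need 1.0 g).
Take 0.1429 servings of cheddar: +1.0 g protein for $0.10 (total $4.20, still need 0.0 g).
Filling from the cheapest source first is optimal under one linear minimum: $4.20.

$4.20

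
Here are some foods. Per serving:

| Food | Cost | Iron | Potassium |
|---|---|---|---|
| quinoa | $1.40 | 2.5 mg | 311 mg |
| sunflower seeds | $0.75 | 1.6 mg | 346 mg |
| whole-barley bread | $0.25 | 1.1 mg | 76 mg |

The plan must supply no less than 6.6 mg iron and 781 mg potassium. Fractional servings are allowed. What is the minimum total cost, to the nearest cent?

This is a tiny linear program; its minimum lies at a vertex of the feasible set. List the vertices and price them.
quinoa only: max(6.6/2.5, 781/311) = 2.64 servings → $3.70.
sunflower seeds only: max(6.6/1.6, 781/346) = 4.125 servings → $3.09.
whole-barley bread only: max(6.6/1.1, 781/76) = 10.28 servings → $2.57.
quinoa + sunflower seeds: intersection lies outside the first quadrant.
quinoa + whole-barley bread with both tight: 2.35 servings and 0.6581 servings → $3.46.
sunflower seeds + whole-barley bread with both tight: 1.38 servings and 3.992 servings → $2.03.
Cheapest feasible corner: $2.03.

$2.03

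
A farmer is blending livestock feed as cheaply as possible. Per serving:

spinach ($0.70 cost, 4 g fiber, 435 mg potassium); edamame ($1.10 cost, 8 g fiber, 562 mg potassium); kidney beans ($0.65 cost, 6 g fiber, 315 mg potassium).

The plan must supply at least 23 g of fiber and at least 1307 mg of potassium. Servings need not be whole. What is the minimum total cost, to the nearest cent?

$2.61

Compare the cost at each extreme point of the feasible region.
spinach only: max(23/4, 1307/435) = 5.75 servings → $4.03.
edamame only: max(23/8, 1307/562) = 2.875 servings → $3.16.
kidney beans only: max(23/6, 1307/315) = 4.149 servings → $2.70.
spinach + edamame: intersection lies outside the first quadrant.
spinach + kidney beans with both tight: 0.4422 servings and 3.539 servings → $2.61.
edamame + kidney beans with both tight: 0.7007 servings and 2.899 servings → $2.66.
The minimum over all feasible corners is $2.61.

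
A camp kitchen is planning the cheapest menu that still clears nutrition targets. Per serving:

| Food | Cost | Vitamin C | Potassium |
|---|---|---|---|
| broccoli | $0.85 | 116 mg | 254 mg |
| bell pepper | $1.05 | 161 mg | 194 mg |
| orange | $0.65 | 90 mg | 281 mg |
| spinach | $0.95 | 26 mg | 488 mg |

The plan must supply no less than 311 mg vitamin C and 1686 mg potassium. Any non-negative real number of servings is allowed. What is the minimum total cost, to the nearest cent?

$3.59

broccoli only: max(311/116, 1686/254) = 6.638 servings → $5.64.
bell pepper only: max(311/161, 1686/194) = 8.691 servings → $9.13.
orange only: max(311/90, 1686/281) = 6 servings → $3.90.
spinach only: max(311/26, 1686/488) = 11.96 servings → $11.36.
broccoli + bell pepper: the both-tight solution has a negative serving — not a feasible corner.
broccoli + orange: intersection lies outside the first quadrant.
broccoli + spinach with both tight: 2.158 servings and 2.331 servings → $4.05.
bell pepper + orange with both targets exact would need a negative amount; discard.
bell pepper + spinach with both tight: 1.468 servings and 2.871 servings → $4.27.
orange + spinach with both tight: 2.948 servings and 1.757 servings → $3.59.
The minimum over all feasible corners is $3.59.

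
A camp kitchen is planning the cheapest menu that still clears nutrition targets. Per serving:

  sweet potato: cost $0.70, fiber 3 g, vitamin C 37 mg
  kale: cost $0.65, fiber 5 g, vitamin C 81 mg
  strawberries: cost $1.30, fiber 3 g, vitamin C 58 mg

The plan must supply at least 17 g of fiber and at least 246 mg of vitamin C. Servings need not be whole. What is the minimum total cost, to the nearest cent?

$2.21

With two linear requirements the optimum uses one or two foods; enumerate the corners.
sweet potato only: max(17/3, 246/37) = 6.649 servings → $4.65.
kale only: max(17/5, 246/81) = 3.4 servings → $2.21.
strawberries only: max(17/3, 246/58) = 5.667 servings → $7.37.
sweet potato + kale with both tight: 2.534 servings and 1.879 servings → $3.00.
sweet potato + strawberries with both tight: 3.937 servings and 1.73 servings → $5.00.
kale + strawberries: intersection lies outside the first quadrant.
Cheapest feasible corner: $2.21.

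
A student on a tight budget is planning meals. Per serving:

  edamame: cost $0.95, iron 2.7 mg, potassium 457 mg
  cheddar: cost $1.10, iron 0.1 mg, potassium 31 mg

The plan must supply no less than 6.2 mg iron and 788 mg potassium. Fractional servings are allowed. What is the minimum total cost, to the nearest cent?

$2.18

With two linear requirements the optimum uses one or two foods; enumerate the corners.
edamame only: max(6.2/2.7, 788/457) = 2.296 servings → $2.18.
cheddar only: max(6.2/0.1, 788/31) = 62 servings → $68.20.
edamame + cheddar with both targets exact would need a negative amount; discard.
Cheapest feasible corner: $2.18.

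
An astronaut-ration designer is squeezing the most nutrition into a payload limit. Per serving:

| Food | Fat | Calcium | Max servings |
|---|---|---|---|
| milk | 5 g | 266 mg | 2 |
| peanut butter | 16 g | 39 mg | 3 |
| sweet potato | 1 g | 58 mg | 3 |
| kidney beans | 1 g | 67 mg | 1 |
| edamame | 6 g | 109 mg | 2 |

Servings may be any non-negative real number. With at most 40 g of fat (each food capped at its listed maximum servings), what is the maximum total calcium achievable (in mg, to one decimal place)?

Calcium per g fat: kidney beans 67, sweet potato 58, milk 53.2, edamame 18.17, peanut butter 2.438.
Take 1 serving of kidney beans: uses 1 g fat, +67.0 mg calcium (running total 67.0 mg).
Take 3 servings of sweet potato: uses 3 g fat, +174.0 mg calcium (running total 241.0 mg).
Take 2 servings of milk: uses 10 g fat, +532.0 mg calcium (running total 773.0 mg).
Take 2 servings of edamame: uses 12 g fat, +218.0 mg calcium (running total 991.0 mg).
Take 0.875 servings of peanut butter: uses 14 g fat, +34.1 mg calcium (running total 1025.1 mg).
Filling greedily by calcium-per-g fat is optimal for one linear limit, giving 1025.1 mg.

1025.1 mg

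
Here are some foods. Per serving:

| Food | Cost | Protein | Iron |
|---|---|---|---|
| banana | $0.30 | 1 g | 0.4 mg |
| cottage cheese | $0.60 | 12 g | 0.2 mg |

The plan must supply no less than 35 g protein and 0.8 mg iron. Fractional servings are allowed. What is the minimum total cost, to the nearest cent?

This is a tiny linear program; its minimum lies at a vertex of the feasible set. List the vertices and price them.
banana only: max(35/1, 0.8/0.4) = 35 servings → $10.50.
cottage cheese only: max(35/12, 0.8/0.2) = 4 servings → $2.40.
banana + cottage cheese with both tight: 0.5652 servings and 2.87 servings → $1.89.
So the least-cost plan costs $1.89.

$1.89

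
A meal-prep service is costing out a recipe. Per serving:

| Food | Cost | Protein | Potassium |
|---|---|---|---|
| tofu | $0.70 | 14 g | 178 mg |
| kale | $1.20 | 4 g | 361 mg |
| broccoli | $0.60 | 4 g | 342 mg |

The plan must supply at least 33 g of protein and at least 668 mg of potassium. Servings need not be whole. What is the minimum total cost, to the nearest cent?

With two linear requirements the optimum uses one or two foods; enumerate the corners.
tofu only: max(33/14, 668/178) = 3.753 servings → $2.63.
kale only: max(33/4, 668/361) = 8.25 servings → $9.90.
broccoli only: max(33/4, 668/342) = 8.25 servings → $4.95.
tofu + kale with both tight: 2.128 servings and 0.801 servings → $2.45.
tofu + broccoli with both tight: 2.113 servings and 0.8533 servings → $1.99.
kale + broccoli with both targets exact would need a negative amount; discard.
So the least-cost plan costs $1.99.

$1.99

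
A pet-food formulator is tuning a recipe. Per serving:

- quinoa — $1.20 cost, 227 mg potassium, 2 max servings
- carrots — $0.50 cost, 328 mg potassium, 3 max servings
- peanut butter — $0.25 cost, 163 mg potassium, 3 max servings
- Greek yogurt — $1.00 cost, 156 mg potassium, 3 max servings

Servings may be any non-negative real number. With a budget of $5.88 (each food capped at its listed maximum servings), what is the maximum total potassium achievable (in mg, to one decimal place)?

2118.9 mg

Potassium per dollar: carrots 656, peanut butter 652, quinoa 189.2, Greek yogurt 156.
Take 3 servings of carrots: spends $1.50, +984.0 mg potassium (running total 984.0 mg).
Take 3 servings of peanut butter: spends $0.75, +489.0 mg potassium (running total 1473.0 mg).
Take 2 servings of quinoa: spends $2.40, +454.0 mg potassium (running total 1927.0 mg).
Take 1.23 servings of Greek yogurt: spends $1.23, +191.9 mg potassium (running total 2118.9 mg).
Greedy by best ratio exhausts the cost allowance optimally: 2118.9 mg.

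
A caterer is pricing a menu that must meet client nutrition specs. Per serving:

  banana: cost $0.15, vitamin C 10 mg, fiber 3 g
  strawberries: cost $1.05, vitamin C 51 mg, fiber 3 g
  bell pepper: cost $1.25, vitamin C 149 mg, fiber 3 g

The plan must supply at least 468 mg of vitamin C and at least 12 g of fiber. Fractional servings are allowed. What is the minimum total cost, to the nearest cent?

At the optimum either one food covers both requirements or two foods hit both targets exactly; no other combination can be cheaper.
banana only: max(468/10, 12/3) = 46.8 servings → $7.02.
strawberries only: max(468/51, 12/3) = 9.176 servings → $9.64.
bell pepper only: max(468/149, 12/3) = 4 servings → $5.00.
banana + strawberries: intersection lies outside the first quadrant.
banana + bell pepper with both tight: 0.9209 servings and 3.079 servings → $3.99.
strawberries + bell pepper with both tight: 1.306 servings and 2.694 servings → $4.74.
Cheapest feasible corner: $3.99.

$3.99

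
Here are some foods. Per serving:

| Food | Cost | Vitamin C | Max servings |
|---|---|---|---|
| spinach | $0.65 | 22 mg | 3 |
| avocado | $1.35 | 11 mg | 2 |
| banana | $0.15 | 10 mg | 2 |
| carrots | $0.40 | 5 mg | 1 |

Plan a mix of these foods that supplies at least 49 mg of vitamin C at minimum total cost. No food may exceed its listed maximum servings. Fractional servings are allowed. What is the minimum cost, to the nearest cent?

$1.16

Cost per mg of vitamin C: banana $0.0150, spinach $0.0295, carrots $0.0800, avocado $0.1227.
Take 2 servings of banana: +20.0 mg vitamin C for $0.30 (total $0.30, still need 29.0 mg).
Take 1.318 servings of spinach: +29.0 mg vitamin C for $0.86 (total $1.16, still need 0.0 mg).
Filling from the cheapest source first is optimal under one linear minimum: $1.16.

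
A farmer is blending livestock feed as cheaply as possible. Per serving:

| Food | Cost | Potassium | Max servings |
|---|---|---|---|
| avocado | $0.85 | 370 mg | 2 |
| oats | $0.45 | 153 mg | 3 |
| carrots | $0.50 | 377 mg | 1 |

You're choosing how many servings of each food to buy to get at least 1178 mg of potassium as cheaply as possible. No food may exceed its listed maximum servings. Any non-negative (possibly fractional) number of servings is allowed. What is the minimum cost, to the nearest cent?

$2.38

Cost per mg of potassium: carrots $0.0013, avocado $0.0023, oats $0.0029.
Take 1 serving of carrots: +377.0 mg potassium for $0.50 (total $0.50, still need 801.0 mg).
Take 2 servings of avocado: +740.0 mg potassium for $1.70 (total $2.20, still need 61.0 mg).
Take 0.3987 servings of oats: +61.0 mg potassium for $0.18 (total $2.38, still need 0.0 mg).
Greedy by cheapest-per-mg is optimal for a single linear constraint, so the minimum cost is $2.38.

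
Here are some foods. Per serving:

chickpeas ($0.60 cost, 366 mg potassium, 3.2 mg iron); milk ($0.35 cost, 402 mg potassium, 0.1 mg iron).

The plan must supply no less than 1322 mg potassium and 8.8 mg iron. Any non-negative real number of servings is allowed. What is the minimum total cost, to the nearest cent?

For a min-cost LP with two ≥-constraints, a basic feasible solution has at most two positive variables.
chickpeas only: max(1322/366, 8.8/3.2) = 3.612 servings → $2.17.
milk only: max(1322/402, 8.8/0.1) = 88 servings → $30.80.
chickpeas + milk with both tight: 2.725 servings and 0.8078 servings → $1.92.
So the least-cost plan costs $1.92.

$1.92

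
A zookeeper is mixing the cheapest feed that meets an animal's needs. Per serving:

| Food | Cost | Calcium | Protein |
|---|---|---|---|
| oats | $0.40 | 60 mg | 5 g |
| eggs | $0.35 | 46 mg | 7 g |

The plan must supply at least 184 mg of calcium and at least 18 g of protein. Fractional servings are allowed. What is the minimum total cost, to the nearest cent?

$1.26

oats only: max(184/60, 18/5) = 3.6 servings → $1.44.
eggs only: max(184/46, 18/7) = 4 servings → $1.40.
oats + eggs with both tight: 2.421 servings and 0.8421 servings → $1.26.
So the least-cost plan costs $1.26.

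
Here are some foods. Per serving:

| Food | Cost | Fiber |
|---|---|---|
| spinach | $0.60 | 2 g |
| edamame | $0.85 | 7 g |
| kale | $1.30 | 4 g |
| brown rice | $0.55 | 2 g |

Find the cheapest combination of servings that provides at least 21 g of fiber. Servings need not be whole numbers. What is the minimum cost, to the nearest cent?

Cost per g of fiber: edamame $0.1214, brown rice $0.2750, spinach $0.3000, kale $0.3250.
With no serving limits, use only edamame: 21 g / 7 g = 3 servings × $0.85 = $2.55.

$2.55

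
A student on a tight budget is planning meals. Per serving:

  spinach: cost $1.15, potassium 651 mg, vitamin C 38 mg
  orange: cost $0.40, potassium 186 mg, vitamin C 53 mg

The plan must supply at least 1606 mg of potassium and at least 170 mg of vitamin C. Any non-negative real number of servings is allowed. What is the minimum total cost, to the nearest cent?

At the optimum either one food covers both requirements or two foods hit both targets exactly; no other combination can be cheaper.
spinach only: max(1606/651, 170/38) = 4.474 servings → $5.14.
orange only: max(1606/186, 170/53) = 8.634 servings → $3.45.
spinach + orange with both tight: 1.95 servings and 1.809 servings → $2.97.
Cheapest feasible corner: $2.97.

$2.97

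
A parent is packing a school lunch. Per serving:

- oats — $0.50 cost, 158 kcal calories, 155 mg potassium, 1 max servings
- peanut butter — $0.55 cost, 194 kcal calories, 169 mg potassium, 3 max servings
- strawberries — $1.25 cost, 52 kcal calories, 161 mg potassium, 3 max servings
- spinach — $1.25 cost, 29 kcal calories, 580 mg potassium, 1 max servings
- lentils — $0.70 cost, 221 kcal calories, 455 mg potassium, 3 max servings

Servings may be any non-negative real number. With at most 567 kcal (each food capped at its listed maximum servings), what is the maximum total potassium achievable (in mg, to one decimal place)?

Potassium per kcal: spinach 20, strawberries 3.096, lentils 2.059, oats 0.981, peanut butter 0.8711.
Take 1 serving of spinach: uses 29 kcal, +580.0 mg potassium (running total 580.0 mg).
Take 3 servings of strawberries: uses 156 kcal, +483.0 mg potassium (running total 1063.0 mg).
Take 1.729 servings of lentils: uses 382 kcal, +786.5 mg potassium (running total 1849.5 mg).
Filling greedily by potassium-per-kcal is optimal for one linear limit, giving 1849.5 mg.

1849.5 mg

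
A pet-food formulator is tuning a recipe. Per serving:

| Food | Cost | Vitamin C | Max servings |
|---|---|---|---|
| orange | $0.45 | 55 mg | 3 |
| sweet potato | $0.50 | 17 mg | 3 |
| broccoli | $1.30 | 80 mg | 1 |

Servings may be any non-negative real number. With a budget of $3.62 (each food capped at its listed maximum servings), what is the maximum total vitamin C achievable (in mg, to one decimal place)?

Vitamin C per dollar: orange 122.2, broccoli 61.54, sweet potato 34.
Take 3 servings of orange: spends $1.35, +165.0 mg vitamin C (running total 165.0 mg).
Take 1 serving of broccoli: spends $1.30, +80.0 mg vitamin C (running total 245.0 mg).
Take 1.94 servings of sweet potato: spends $0.97, +33.0 mg vitamin C (running total 278.0 mg).
Greedy by best ratio exhausts the cost allowance optimally: 278.0 mg.

278.0 mg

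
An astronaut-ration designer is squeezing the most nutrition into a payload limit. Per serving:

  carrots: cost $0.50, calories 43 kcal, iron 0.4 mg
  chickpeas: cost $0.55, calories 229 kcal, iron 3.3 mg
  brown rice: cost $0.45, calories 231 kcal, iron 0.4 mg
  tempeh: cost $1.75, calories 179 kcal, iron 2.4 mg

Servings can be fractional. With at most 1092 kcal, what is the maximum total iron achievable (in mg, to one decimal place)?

Iron per kcal: chickpeas 0.01441, tempeh 0.01341, carrots 0.009302, brown rice 0.001732.
With no serving limits, spend the whole calories allowance on chickpeas: 1092 kcal / 229 kcal × 3.3 mg = 15.7 mg.

15.7 mg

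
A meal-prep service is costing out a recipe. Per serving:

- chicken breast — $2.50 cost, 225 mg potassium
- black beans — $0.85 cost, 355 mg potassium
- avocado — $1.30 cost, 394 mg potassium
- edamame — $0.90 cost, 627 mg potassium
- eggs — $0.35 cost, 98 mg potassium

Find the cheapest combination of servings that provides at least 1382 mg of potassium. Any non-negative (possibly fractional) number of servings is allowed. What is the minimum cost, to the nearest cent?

$1.98

Cost per mg of potassium: edamame $0.0014, black beans $0.0024, avocado $0.0033, eggs $0.0036, chicken breast $0.0111.
With no serving limits, use only edamame: 1382 mg / 627 mg = 2.204 servings × $0.90 = $1.98.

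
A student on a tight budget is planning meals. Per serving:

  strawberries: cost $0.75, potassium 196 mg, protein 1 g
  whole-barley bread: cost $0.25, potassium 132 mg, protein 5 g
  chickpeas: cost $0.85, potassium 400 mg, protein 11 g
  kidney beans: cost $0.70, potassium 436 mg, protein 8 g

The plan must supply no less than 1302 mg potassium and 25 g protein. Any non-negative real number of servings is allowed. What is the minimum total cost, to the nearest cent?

$2.11

For a min-cost LP with two ≥-constraints, a basic feasible solution has at most two positive variables.
strawberries only: max(1302/196, 25/1) = 25 servings → $18.75.
whole-barley bread only: max(1302/132, 25/5) = 9.864 servings → $2.47.
chickpeas only: max(1302/400, 25/11) = 3.255 servings → $2.77.
kidney beans only: max(1302/436, 25/8) = 3.125 servings → $2.19.
strawberries + whole-barley bread with both tight: 3.785 servings and 4.243 servings → $3.90.
strawberries + chickpeas with both tight: 2.461 servings and 2.049 servings → $3.59.
strawberries + kidney beans: the both-tight solution has a negative serving — not a feasible corner.
whole-barley bread + chickpeas with both targets exact would need a negative amount; discard.
whole-barley bread + kidney beans with both tight: 0.4306 servings and 2.856 servings → $2.11.
chickpeas + kidney beans with both tight: 0.3033 servings and 2.708 servings → $2.15.
The minimum over all feasible corners is $2.11.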